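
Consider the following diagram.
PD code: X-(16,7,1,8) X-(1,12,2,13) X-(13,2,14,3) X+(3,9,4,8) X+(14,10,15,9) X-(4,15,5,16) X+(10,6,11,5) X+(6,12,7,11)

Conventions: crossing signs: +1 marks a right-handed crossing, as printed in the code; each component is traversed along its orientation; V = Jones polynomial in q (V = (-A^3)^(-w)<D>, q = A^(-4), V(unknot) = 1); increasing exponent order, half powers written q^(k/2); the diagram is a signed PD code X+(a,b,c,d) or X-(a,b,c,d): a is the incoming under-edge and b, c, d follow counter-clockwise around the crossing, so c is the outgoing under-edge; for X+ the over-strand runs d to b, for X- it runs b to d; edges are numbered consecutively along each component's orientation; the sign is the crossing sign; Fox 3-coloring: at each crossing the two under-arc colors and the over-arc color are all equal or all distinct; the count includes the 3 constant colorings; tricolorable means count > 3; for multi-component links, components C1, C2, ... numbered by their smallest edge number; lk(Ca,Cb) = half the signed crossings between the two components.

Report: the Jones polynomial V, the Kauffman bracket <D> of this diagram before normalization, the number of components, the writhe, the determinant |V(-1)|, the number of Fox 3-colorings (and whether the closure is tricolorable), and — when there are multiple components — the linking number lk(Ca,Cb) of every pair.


Jones polynomial: V(q) = -q^-3 + q^-2 - q^-1 + 3 - q + q^2 - q^3
<D> = -A^-12 + A^-8 - A^-4 + 3 - A^4 + A^8 - A^12; writhe 0
components 1, writhe 0 (8 crossings)
3-colorings: 27 of 3^8, det 9 — tricolorable
note: det 9 = |V(-1)|; divisible by 3, so tricolorable


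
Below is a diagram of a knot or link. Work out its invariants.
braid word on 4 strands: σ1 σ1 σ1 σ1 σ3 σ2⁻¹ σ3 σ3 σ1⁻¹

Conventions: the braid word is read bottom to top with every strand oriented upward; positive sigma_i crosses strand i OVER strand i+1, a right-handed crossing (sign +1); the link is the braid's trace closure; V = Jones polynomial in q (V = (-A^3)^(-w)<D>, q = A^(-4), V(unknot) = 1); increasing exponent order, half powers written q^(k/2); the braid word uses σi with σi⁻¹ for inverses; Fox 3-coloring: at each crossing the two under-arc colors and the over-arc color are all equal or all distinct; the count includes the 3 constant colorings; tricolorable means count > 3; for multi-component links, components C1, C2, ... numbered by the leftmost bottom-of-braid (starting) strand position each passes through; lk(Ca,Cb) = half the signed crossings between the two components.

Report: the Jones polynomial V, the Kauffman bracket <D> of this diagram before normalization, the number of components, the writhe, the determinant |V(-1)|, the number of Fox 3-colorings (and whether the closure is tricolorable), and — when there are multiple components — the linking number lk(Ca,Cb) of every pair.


V(q) = q^2 + 2q^4 - 2q^5 + q^6 - 2q^7 + q^8
bracket: -A^-17 + 2A^-13 - A^-9 + 2A^-5 - 2A^-1 - A^7, w = +5
1 component, writhe +5, over 9 crossings
det 9, colorings 27 of 3^9 — tricolorable
observation: w = +5 shifts under R1 moves; the (-A^3)^(-5) factor cancels that in V


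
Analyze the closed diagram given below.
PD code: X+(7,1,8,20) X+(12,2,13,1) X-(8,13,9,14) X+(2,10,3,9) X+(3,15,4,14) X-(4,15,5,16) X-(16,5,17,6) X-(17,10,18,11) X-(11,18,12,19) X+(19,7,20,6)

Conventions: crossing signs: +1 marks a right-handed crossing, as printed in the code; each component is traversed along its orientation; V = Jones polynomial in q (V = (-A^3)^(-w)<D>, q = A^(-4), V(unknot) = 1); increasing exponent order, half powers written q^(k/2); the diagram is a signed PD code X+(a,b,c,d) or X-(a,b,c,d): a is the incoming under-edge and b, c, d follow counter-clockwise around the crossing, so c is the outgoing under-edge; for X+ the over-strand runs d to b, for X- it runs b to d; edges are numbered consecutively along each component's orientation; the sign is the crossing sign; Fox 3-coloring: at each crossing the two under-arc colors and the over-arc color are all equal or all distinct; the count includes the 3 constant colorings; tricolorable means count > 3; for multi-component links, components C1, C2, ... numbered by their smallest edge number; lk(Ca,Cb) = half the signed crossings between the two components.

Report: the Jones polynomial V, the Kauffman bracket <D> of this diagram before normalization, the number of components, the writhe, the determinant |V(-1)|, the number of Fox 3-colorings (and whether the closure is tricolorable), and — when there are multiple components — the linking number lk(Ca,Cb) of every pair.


V = -q^-3 + 2q^-2 - 2q^-1 + 3 - 2q + 2q^2 - q^3
<D> = -A^-12 + 2A^-8 - 2A^-4 + 3 - 2A^4 + 2A^8 - A^12 (w = 0)
1 component over 10 crossings, w = 0
3 Fox colorings among 3^10, |V(-1)| = 13: not tricolorable
why: det 13 = |V(-1)|; not divisible by 3, so not tricolorable


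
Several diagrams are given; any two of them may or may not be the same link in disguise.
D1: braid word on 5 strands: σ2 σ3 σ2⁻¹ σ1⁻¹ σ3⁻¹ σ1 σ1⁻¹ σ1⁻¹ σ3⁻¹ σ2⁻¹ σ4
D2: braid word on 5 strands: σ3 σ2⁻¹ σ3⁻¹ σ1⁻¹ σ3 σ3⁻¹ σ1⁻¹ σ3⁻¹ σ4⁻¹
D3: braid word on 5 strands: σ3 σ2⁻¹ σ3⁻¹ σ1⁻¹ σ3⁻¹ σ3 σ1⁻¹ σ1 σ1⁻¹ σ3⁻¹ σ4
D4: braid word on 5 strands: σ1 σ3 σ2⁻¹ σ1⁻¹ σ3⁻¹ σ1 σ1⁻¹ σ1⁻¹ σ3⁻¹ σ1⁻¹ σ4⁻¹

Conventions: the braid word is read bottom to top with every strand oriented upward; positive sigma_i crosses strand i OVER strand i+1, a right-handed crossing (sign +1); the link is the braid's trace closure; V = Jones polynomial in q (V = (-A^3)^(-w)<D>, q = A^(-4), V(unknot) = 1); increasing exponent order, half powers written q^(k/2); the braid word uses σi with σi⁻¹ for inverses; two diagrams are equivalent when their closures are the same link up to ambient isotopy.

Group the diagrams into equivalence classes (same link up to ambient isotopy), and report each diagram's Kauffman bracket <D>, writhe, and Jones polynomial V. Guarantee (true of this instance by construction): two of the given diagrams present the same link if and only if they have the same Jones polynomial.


equivalence classes: {D1, D2, D3, D4}
D1 (bracket A^-7 + A; 11 crossings at w = -3): V = -q^(-5/2) - q^(-1/2)
V(D2) = -q^(-5/2) - q^(-1/2)  (w -5, c 9, <D> = A^-13 + A^-5)
D3 (bracket A^-7 + A; 11 crossings at w = -3): V = -q^(-5/2) - q^(-1/2)
V(D4) = -q^(-5/2) - q^(-1/2)  [11 crossings, <D> = A^-13 + A^-5, w = -5]
key observation: all 4 diagrams share one V(q), hence one class


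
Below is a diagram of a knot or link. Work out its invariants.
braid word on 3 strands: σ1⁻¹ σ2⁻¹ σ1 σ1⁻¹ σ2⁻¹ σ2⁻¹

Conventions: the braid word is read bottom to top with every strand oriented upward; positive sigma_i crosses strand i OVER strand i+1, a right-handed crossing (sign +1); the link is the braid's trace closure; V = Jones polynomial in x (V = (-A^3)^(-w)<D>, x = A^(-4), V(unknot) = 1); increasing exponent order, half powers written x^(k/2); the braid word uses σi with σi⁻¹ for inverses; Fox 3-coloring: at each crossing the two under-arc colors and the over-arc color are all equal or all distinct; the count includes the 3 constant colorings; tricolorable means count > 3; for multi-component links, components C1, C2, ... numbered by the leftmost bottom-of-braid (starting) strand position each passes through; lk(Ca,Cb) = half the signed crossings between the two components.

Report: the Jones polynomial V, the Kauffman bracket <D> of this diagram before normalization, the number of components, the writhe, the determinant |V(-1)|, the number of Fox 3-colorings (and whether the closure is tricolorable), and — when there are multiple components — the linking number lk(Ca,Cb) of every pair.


V(x) = -x^-4 + x^-3 + x^-1
bracket: A^-8 + 1 - A^4, w = -4
1 component, writhe -4, over 6 crossings
det 3, colorings 9 of 3^6 — tricolorable
observation: the span of V is 3, forcing >= 3 crossings in any diagram


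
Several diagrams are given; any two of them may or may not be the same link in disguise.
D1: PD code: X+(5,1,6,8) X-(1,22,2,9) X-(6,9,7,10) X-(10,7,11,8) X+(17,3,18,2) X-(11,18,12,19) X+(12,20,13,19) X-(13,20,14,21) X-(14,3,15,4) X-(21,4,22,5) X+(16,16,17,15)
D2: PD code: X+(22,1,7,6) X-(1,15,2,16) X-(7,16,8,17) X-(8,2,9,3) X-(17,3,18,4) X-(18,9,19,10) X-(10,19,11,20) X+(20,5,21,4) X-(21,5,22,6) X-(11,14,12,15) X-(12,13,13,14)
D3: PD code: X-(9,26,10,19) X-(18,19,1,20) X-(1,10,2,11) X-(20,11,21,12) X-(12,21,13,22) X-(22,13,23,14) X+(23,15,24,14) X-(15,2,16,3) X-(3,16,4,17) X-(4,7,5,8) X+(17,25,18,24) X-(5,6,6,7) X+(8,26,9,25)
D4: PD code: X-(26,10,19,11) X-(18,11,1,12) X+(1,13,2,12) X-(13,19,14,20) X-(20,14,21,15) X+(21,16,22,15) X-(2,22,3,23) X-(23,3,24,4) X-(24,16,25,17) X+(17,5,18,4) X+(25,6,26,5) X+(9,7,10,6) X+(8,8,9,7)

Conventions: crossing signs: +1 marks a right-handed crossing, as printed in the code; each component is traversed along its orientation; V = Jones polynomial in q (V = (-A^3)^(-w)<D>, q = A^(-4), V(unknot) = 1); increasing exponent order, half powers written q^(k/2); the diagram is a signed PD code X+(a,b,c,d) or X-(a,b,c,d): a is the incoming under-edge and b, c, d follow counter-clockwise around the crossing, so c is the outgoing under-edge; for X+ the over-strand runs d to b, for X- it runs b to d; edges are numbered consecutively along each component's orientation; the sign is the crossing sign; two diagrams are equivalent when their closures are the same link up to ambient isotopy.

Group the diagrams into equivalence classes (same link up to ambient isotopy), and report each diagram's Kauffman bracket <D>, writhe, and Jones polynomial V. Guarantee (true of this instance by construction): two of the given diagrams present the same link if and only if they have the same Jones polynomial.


equivalence classes: {D1, D4} | {D2, D3}
D1 (bracket A^-7 - A^-3 + A + A^9; 11 crossings at w = -3): V = -q^(-9/2) - q^(-5/2) + q^(-3/2) - q^(-1/2)
V(D2) = q^(-13/2) - q^(-11/2) + q^(-9/2) - 2q^(-7/2) - q^(-3/2)  (w -7, c 11, <D> = A^-15 + 2A^-7 - A^-3 + A - A^5)
V(D3) = q^(-13/2) - q^(-11/2) + q^(-9/2) - 2q^(-7/2) - q^(-3/2)  (w -7, c 13, <D> = A^-15 + 2A^-7 - A^-3 + A - A^5)
V(D4) = -q^(-9/2) - q^(-5/2) + q^(-3/2) - q^(-1/2)  [13 crossings, <D> = A^-1 - A^3 + A^7 + A^15, w = -1]
key observation: 2 values of V(q) split the 4 diagrams


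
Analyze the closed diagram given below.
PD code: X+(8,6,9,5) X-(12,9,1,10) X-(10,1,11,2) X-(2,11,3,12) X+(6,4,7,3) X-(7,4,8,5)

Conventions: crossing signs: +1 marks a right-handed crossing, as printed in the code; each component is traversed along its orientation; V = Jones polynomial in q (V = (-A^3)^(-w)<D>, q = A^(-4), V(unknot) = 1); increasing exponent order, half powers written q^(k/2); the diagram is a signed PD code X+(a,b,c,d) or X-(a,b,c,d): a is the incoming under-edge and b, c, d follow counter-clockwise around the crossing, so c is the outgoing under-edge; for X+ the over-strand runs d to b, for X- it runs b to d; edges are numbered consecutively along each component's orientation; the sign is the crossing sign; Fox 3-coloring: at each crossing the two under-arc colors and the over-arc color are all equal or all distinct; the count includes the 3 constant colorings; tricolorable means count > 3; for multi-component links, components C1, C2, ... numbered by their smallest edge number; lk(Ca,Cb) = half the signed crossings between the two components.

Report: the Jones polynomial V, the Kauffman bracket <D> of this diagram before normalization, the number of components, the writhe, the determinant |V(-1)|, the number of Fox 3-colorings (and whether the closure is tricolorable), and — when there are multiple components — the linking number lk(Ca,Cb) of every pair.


Jones polynomial: V(q) = -q^-4 + q^-3 + q^-1
<D> = A^-2 + A^6 - A^10; writhe -2
components 1, writhe -2 (6 crossings)
3-colorings: 9 of 3^6, det 3 — tricolorable
note: |V(-1)| = 3: so tricolorable, since 3 divides 3


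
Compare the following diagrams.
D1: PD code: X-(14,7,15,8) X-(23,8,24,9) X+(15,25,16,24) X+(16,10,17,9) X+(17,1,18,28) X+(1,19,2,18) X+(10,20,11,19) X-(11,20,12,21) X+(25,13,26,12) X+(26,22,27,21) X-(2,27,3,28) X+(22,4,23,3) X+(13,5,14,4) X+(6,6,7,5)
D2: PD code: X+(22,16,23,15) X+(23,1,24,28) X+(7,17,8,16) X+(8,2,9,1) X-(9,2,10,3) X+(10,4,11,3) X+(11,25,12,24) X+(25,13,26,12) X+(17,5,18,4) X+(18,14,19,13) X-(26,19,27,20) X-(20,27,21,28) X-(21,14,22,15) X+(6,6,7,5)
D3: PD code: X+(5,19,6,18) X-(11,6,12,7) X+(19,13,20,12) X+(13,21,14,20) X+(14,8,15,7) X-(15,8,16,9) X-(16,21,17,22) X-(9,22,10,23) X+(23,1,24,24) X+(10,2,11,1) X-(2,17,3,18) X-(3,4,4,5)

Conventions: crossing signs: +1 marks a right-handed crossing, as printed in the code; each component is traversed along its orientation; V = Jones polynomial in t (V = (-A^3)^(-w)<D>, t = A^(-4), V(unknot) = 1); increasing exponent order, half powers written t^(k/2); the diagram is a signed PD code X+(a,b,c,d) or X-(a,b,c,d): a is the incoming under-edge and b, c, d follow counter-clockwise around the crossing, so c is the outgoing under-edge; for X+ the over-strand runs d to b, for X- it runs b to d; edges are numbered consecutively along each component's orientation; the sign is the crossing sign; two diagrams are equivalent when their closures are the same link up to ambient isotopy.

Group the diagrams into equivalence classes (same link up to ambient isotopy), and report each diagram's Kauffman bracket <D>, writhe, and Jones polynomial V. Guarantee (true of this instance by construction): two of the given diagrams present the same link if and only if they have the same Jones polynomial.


grouping into links: {D1, D2} | {D3}
V(D1) = t - t^2 + 2t^3 - t^4 + t^5 - t^6  (w +6, c 14, <D> = -A^-6 + A^-2 - A^2 + 2A^6 - A^10 + A^14)
D2 (bracket -A^-6 + A^-2 - A^2 + 2A^6 - A^10 + A^14; 14 crossings at w = +6): V = t - t^2 + 2t^3 - t^4 + t^5 - t^6
V(D3) = 1  [12 crossings, <D> = 1, w = 0]
why: comparing 3 Jones polynomials yields 2 groups


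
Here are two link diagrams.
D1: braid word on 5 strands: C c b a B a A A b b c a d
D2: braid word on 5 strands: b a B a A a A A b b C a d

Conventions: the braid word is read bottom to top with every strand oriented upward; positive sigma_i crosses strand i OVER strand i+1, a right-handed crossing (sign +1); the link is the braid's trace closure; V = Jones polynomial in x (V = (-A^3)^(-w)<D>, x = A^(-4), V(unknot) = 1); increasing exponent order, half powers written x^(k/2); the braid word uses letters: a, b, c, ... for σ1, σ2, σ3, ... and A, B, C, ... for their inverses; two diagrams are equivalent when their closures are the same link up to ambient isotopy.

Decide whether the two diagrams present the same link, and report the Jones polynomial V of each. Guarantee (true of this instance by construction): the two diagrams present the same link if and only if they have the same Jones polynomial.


equivalent: yes
D1 (bracket -A^-3 + A^5 + A^9 + A^13; 13 crossings at w = +5): V = -x^(1/2) - x^(3/2) - x^(5/2) + x^(9/2)
V(D2) = -x^(1/2) - x^(3/2) - x^(5/2) + x^(9/2)  [13 crossings, <D> = -A^-9 + A^-1 + A^3 + A^7, w = +3]
observation: one V(x) for all 2 diagrams — one class (guaranteed)


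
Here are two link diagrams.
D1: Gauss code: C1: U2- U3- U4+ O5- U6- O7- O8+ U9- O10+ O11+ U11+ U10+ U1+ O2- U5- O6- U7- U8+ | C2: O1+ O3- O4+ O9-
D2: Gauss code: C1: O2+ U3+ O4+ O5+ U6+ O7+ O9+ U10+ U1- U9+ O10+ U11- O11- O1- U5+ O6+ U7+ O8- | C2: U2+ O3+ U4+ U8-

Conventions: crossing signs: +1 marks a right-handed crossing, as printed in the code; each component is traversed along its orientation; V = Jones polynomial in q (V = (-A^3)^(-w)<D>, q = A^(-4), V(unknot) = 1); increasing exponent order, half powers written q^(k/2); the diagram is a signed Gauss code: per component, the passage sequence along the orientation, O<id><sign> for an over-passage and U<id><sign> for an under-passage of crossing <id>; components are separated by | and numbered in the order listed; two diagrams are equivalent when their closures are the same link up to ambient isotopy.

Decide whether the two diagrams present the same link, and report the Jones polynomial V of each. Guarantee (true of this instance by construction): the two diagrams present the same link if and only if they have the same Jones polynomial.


equivalent: no
V(D1) = q^(-9/2) - q^(-5/2) - q^(-3/2) - q^(-1/2)  (w -1, c 11, <D> = A^-1 + A^3 + A^7 - A^15)
V(D2) = -q^(3/2) - 2q^(7/2) + q^(9/2) - q^(11/2) + q^(13/2)  [11 crossings, <D> = -A^-11 + A^-7 - A^-3 + 2A + A^9, w = +5]
key observation: 2 classes among 2 diagrams; unequal V(q) rules out equality


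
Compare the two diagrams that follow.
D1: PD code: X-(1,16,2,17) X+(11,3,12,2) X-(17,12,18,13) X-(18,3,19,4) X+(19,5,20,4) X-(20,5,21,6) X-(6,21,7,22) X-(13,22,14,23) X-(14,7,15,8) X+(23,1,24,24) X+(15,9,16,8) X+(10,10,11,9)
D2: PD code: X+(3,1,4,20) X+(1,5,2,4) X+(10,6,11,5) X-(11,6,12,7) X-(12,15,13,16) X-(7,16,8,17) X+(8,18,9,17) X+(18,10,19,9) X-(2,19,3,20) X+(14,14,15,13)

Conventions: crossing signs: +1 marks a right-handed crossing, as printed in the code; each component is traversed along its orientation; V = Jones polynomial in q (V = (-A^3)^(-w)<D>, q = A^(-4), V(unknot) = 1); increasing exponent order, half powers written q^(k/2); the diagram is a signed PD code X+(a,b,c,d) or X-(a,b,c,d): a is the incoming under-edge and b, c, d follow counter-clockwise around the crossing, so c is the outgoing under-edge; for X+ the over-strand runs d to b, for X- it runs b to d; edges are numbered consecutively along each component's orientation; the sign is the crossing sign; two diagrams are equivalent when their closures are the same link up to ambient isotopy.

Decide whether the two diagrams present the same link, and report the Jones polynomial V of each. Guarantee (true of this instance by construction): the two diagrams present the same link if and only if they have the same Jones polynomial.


equivalent: no
D1 (bracket A^-2 - A^2 + 2A^6 - A^10 + A^14 - A^18; 12 crossings at w = -2): V = -q^-6 + q^-5 - q^-4 + 2q^-3 - q^-2 + q^-1
V(D2) = 1  [10 crossings, <D> = A^6, w = +2]
observation: comparing 2 Jones polynomials yields 2 groups


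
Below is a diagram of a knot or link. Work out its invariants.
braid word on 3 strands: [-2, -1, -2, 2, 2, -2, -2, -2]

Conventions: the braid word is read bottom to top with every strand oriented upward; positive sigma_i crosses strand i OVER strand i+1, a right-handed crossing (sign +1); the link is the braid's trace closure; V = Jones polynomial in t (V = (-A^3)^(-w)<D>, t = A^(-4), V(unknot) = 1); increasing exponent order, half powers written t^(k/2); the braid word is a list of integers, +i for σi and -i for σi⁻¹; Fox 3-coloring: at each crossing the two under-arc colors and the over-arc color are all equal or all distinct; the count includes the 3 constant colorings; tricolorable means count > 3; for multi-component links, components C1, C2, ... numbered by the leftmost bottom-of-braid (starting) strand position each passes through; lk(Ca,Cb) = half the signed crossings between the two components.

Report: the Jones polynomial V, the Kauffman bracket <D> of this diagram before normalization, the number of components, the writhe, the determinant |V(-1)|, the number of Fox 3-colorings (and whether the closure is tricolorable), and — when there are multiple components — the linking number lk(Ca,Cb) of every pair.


V(t) = -t^-4 + t^-3 + t^-1
bracket: A^-8 + 1 - A^4, w = -4
1 component, writhe -4, over 8 crossings
det 3, colorings 9 of 3^8 — tricolorable
observation: |V(-1)| = 3: so tricolorable, since 3 divides 3


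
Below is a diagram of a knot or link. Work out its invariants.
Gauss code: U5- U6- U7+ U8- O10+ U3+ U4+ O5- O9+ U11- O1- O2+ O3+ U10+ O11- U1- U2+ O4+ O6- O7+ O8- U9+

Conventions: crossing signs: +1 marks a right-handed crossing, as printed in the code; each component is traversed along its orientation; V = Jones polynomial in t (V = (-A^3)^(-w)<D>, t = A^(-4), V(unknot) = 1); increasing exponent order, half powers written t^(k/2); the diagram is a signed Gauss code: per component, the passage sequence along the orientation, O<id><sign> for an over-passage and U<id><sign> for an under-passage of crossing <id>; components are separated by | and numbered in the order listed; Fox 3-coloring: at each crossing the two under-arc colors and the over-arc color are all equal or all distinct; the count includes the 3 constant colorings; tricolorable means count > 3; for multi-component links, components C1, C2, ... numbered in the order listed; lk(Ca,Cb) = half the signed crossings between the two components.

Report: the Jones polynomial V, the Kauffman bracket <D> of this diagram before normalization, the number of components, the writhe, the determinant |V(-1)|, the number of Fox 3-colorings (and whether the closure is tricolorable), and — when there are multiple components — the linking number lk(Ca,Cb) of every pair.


V(t) = 1
bracket: -A^3, w = +1
1 component, writhe +1, over 11 crossings
det 1, colorings 3 of 3^11 — not tricolorable
observation: w = +1 (over 11 crossings) is diagram-only; (-A^3)^(-1) removes it from V


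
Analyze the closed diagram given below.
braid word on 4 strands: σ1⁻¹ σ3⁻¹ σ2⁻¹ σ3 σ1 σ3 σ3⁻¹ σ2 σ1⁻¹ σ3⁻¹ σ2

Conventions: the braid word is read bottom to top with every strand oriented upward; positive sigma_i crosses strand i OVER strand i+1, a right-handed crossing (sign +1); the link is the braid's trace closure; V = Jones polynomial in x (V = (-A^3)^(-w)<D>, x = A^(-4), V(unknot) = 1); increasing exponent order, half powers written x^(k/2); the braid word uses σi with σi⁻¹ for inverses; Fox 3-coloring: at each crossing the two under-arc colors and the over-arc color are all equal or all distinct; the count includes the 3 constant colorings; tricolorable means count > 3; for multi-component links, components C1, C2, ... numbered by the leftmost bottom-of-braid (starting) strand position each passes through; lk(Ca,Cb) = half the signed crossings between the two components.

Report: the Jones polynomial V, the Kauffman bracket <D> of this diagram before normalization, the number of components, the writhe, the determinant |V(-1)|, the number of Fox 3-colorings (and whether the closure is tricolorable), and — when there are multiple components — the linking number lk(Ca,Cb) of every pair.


V(x) = x^-4 - x^-3 + x^-2 - 2x^-1 + 2 - x + x^2
bracket: -A^-11 + A^-7 - 2A^-3 + 2A - A^5 + A^9 - A^13, w = -1
1 component, writhe -1, over 11 crossings
det 9, colorings 9 of 3^11 — tricolorable
observation: det 9 = |V(-1)|; divisible by 3, so tricolorable


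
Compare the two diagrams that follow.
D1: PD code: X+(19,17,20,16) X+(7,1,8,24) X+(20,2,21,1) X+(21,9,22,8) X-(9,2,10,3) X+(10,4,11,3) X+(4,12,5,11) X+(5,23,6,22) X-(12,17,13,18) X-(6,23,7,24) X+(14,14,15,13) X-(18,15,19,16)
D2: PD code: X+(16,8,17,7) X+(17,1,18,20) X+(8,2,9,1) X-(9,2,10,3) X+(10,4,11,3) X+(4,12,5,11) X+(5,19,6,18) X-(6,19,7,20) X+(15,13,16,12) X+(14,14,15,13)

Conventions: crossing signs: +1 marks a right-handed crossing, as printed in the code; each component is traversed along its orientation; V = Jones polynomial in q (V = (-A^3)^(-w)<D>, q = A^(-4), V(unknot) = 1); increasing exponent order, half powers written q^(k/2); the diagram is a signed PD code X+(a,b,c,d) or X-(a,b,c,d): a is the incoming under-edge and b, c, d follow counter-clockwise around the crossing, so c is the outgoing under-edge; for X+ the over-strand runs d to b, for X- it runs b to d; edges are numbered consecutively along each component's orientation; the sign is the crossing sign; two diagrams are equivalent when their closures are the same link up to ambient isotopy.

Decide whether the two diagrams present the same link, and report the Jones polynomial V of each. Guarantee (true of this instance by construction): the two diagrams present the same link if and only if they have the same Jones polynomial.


equivalent: yes
V(D1) = q + q^3 - q^4  (w +4, c 12, <D> = -A^-4 + 1 + A^8)
V(D2) = q + q^3 - q^4  [10 crossings, <D> = -A^2 + A^6 + A^14, w = +6]
key observation: one V(q) for all 2 diagrams — one class (guaranteed)


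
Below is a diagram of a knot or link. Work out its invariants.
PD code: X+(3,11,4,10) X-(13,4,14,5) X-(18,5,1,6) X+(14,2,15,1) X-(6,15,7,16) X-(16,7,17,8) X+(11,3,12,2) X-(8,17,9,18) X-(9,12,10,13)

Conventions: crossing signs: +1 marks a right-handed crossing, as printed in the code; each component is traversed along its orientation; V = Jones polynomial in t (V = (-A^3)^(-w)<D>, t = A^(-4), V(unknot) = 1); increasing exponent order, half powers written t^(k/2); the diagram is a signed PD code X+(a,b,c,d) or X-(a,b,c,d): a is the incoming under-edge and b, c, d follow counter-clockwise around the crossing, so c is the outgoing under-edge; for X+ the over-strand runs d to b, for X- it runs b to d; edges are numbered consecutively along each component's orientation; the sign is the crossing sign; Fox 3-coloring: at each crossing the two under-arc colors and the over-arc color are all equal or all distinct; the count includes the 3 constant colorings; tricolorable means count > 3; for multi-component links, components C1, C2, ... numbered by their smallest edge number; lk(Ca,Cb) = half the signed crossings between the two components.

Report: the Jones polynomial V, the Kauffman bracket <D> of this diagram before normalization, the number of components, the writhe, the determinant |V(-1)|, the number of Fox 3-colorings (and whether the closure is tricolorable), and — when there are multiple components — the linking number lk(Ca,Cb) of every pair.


V = t^-7 - 2t^-6 + 3t^-5 - 4t^-4 + 4t^-3 - 4t^-2 + 3t^-1 - 1 + t
<D> = -A^-13 + A^-9 - 3A^-5 + 4A^-1 - 4A^3 + 4A^7 - 3A^11 + 2A^15 - A^19 (w = -3)
1 component over 9 crossings, w = -3
3 Fox colorings among 3^9, |V(-1)| = 23: not tricolorable
why: w = -3 shifts under R1 moves; the (-A^3)^(3) factor cancels that in V


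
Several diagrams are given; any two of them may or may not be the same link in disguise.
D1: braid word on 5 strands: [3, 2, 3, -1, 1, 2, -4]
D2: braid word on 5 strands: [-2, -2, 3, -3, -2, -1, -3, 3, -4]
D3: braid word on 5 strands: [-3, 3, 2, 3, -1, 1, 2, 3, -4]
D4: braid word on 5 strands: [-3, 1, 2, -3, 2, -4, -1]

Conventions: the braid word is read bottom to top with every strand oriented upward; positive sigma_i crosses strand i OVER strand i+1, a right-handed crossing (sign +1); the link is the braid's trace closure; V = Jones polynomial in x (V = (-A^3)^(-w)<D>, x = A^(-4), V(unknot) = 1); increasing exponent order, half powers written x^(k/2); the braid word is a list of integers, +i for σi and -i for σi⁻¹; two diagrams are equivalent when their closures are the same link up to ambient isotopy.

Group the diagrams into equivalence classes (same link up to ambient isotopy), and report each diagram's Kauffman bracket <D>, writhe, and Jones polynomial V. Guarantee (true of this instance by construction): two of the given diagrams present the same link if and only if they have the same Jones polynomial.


classes: {D1, D3} | {D2} | {D4}
V(D1) = -x^(1/2) - x^(3/2) - x^(5/2) + x^(9/2)  [7 crossings, <D> = -A^-9 + A^-1 + A^3 + A^7, w = +3]
V(D2) = x^(-9/2) - x^(-5/2) - x^(-3/2) - x^(-1/2)  [9 crossings, <D> = A^-13 + A^-9 + A^-5 - A^3, w = -5]
V(D3) = -x^(1/2) - x^(3/2) - x^(5/2) + x^(9/2)  [9 crossings, <D> = -A^-9 + A^-1 + A^3 + A^7, w = +3]
V(D4) = -x^(-5/2) - x^(5/2)  [7 crossings, <D> = A^-13 + A^7, w = -1]
note: V(x) takes 3 values over 4 diagrams, fixing the grouping


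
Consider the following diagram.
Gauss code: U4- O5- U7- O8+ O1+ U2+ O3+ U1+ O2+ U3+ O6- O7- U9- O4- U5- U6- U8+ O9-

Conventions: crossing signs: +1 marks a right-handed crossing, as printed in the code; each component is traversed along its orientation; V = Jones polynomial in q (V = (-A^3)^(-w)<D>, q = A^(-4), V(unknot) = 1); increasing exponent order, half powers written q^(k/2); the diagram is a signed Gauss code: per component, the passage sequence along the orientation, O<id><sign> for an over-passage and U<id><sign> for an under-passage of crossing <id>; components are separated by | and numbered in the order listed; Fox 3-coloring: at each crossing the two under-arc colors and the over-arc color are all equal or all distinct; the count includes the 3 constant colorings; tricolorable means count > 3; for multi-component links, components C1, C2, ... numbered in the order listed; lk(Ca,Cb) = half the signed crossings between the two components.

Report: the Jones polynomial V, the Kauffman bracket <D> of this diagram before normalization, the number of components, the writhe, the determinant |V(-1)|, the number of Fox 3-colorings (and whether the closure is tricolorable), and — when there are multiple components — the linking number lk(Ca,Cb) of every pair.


V(q) = -q^-3 + q^-2 - q^-1 + 3 - q + q^2 - q^3
bracket: A^-15 - A^-11 + A^-7 - 3A^-3 + A - A^5 + A^9, w = -1
1 component, writhe -1, over 9 crossings
det 9, colorings 27 of 3^9 — tricolorable
observation: |V(-1)| = 9: so tricolorable, since 3 divides 9


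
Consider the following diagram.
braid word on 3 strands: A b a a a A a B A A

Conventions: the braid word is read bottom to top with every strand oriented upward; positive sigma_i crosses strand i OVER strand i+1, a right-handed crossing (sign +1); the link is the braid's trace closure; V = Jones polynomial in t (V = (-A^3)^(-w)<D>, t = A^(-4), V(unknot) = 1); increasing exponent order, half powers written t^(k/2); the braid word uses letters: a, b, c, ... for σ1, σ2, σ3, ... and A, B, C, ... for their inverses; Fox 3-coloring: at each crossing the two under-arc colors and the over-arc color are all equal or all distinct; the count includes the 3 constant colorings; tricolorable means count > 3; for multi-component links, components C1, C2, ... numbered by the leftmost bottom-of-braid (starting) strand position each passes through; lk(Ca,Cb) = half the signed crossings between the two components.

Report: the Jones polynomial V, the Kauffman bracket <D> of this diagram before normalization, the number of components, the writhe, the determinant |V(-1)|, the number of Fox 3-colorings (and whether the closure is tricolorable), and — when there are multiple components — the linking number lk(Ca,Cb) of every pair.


Jones polynomial: V(t) = -t^-3 + t^-2 - t^-1 + 3 - t + t^2 - t^3
<D> = -A^-12 + A^-8 - A^-4 + 3 - A^4 + A^8 - A^12; writhe 0
components 1, writhe 0 (10 crossings)
3-colorings: 27 of 3^10, det 9 — tricolorable
note: the span of V is 6, forcing >= 6 crossings in any diagram


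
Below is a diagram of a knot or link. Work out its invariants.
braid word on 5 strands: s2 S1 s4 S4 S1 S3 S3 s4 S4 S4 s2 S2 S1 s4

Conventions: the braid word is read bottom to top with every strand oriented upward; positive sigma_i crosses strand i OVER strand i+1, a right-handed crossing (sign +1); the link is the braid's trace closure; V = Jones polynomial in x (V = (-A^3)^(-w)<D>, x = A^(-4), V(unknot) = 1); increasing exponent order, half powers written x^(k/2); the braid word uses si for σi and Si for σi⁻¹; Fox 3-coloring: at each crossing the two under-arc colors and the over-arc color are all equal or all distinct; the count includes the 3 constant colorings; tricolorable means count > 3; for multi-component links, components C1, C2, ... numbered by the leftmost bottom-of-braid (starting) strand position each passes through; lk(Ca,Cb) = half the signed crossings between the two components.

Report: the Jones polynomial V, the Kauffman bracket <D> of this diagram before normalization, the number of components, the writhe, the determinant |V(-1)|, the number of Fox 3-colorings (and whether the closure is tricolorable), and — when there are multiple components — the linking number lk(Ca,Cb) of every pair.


V = -x^-7 + x^-4 + 2x^-3 + x^-2 + x^-1
<D> = A^-8 + A^-4 + 2 + A^4 - A^16 (w = -4)
3 components over 14 crossings, w = -4
lk(C1,C2): -1
lk(C1,C3) = 0
linking number lk(C2,C3) = 0
27 Fox colorings among 3^14, |V(-1)| = 0: tricolorable
why: det 0 = |V(-1)|; divisible by 3, so tricolorable


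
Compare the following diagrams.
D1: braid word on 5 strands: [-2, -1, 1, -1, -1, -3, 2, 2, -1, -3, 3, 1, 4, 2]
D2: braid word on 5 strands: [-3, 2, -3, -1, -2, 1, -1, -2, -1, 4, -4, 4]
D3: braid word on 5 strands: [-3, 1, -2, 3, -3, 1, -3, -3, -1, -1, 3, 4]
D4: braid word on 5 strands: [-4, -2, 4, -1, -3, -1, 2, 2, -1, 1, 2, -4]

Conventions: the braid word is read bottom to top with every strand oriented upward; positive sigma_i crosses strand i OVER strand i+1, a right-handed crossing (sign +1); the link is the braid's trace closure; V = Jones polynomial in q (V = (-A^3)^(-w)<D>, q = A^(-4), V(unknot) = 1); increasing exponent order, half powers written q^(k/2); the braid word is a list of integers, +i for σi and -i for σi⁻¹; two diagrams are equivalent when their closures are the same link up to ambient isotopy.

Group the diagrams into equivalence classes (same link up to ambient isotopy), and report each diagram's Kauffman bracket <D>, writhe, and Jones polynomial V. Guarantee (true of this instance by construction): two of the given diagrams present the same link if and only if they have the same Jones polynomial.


grouping into links: {D1, D4} | {D2} | {D3}
V(D1) = q^-2 + 2 + q^2  (w 0, c 14, <D> = A^-8 + 2 + A^8)
V(D2) = q^-7 - q^-6 + 3q^-5 - q^-4 + 3q^-3 - 2q^-2 + q^-1  (w -4, c 12, <D> = A^-8 - 2A^-4 + 3 - A^4 + 3A^8 - A^12 + A^16)
V(D3) = q^-3 + q^-2 + q^-1 + 1  [12 crossings, <D> = A^-6 + A^-2 + A^2 + A^6, w = -2]
D4 (bracket A^-14 + 2A^-6 + A^2; 12 crossings at w = -2): V = q^-2 + 2 + q^2
key observation: 3 values of V(q) split the 4 diagrams


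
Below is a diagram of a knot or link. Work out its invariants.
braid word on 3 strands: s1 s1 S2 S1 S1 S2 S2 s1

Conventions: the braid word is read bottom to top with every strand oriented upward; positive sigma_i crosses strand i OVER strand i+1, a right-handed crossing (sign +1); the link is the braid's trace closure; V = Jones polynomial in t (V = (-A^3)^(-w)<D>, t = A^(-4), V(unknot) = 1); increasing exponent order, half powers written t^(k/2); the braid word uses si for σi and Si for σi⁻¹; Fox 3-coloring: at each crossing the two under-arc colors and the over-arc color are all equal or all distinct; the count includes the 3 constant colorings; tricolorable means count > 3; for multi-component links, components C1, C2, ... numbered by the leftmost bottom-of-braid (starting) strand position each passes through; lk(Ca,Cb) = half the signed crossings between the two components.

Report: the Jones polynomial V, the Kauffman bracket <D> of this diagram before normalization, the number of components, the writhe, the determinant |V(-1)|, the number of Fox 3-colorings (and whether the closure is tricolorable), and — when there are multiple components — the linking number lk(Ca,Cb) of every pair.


V = -t^-5 + t^-4 - t^-3 + 2t^-2 - t^-1 + 2 - t
<D> = -A^-10 + 2A^-6 - A^-2 + 2A^2 - A^6 + A^10 - A^14 (w = -2)
1 component over 8 crossings, w = -2
9 Fox colorings among 3^8, |V(-1)| = 9: tricolorable
why: w = -2 (over 8 crossings) is diagram-only; (-A^3)^(2) removes it from V


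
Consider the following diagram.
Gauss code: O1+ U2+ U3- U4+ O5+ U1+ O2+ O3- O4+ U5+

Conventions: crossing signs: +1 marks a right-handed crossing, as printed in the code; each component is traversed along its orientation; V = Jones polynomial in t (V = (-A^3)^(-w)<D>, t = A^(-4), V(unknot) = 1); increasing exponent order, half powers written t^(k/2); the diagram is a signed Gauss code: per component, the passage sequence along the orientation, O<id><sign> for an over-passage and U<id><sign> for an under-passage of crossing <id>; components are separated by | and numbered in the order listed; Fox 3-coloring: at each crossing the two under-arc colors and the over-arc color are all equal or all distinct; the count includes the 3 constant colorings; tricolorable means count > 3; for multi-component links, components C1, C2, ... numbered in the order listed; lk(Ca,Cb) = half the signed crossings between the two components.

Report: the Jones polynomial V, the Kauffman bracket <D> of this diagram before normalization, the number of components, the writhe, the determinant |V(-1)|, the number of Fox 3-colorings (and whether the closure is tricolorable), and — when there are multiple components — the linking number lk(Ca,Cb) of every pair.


Jones polynomial: V(t) = t + t^3 - t^4
<D> = A^-7 - A^-3 - A^5; writhe +3
components 1, writhe +3 (5 crossings)
3-colorings: 9 of 3^5, det 3 — tricolorable
note: V spans 3 powers of t: at least 3 crossings in any diagram


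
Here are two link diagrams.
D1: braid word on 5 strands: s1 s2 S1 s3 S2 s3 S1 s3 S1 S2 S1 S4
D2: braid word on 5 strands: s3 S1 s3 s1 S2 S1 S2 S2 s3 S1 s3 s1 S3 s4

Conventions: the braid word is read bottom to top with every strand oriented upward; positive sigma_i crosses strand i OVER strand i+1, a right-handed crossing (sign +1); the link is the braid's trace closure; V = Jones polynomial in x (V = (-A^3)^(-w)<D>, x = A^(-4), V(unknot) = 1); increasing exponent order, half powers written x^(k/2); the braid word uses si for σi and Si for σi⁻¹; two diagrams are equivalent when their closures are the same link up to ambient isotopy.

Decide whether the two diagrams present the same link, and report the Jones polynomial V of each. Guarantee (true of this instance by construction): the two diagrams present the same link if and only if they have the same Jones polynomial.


equivalent: yes
V(D1) = -x^-3 + x^-2 - x^-1 + 3 - x + x^2 - x^3  (w -2, c 12, <D> = -A^-18 + A^-14 - A^-10 + 3A^-6 - A^-2 + A^2 - A^6)
V(D2) = -x^-3 + x^-2 - x^-1 + 3 - x + x^2 - x^3  (w 0, c 14, <D> = -A^-12 + A^-8 - A^-4 + 3 - A^4 + A^8 - A^12)
why: from 12 to 14 crossings by R-moves: one link, two diagrams


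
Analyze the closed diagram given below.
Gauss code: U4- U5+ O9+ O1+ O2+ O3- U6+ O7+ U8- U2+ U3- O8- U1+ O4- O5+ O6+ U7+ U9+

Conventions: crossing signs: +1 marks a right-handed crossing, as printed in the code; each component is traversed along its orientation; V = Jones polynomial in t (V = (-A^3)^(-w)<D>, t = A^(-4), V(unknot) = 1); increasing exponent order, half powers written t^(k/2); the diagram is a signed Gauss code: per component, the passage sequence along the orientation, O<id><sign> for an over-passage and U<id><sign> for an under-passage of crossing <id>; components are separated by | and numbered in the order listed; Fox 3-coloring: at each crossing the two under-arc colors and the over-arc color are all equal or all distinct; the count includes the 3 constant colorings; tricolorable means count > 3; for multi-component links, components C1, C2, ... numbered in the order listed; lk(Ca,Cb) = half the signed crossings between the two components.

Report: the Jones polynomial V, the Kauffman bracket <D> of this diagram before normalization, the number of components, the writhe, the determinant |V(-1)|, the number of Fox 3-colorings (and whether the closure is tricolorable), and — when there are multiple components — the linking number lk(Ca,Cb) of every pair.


V = t + t^3 - t^4
<D> = A^-7 - A^-3 - A^5 (w = +3)
1 component over 9 crossings, w = +3
9 Fox colorings among 3^9, |V(-1)| = 3: tricolorable
why: the span of V is 3, forcing >= 3 crossings in any diagram


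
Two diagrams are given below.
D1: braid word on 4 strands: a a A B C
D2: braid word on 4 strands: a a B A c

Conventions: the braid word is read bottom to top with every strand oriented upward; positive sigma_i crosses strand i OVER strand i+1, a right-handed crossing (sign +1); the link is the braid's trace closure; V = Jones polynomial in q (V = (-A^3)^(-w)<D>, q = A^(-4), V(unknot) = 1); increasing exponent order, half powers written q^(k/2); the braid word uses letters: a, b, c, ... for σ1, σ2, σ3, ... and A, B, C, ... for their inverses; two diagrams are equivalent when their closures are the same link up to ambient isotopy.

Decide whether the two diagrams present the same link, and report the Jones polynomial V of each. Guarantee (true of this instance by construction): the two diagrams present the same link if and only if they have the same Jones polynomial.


same link: yes
V(D1) = 1  [5 crossings, <D> = -A^-3, w = -1]
V(D2) = 1  [5 crossings, <D> = -A^3, w = +1]
insight: all 2 diagrams share one V(q), hence one class
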